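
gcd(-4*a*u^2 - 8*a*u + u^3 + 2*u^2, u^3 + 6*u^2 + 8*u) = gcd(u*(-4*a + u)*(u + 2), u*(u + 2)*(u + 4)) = u^2 + 2*u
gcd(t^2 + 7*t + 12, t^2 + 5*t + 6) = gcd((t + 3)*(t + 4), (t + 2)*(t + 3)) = t + 3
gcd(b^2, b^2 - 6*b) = b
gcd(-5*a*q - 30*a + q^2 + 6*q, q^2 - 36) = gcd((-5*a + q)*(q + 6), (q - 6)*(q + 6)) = q + 6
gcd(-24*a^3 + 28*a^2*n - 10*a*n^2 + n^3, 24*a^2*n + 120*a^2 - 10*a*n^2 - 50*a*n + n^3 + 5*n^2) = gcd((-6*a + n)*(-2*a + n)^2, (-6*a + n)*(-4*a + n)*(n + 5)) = 6*a - n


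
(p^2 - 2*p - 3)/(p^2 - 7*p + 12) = (p + 1)/(p - 4)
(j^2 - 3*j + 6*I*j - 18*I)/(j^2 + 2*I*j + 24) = (j - 3)/(j - 4*I)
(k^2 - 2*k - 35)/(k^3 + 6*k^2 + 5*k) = (k - 7)/(k*(k + 1))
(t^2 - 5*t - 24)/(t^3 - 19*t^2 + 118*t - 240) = (t + 3)/(t^2 - 11*t + 30)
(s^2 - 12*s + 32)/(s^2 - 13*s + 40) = (s - 4)/(s - 5)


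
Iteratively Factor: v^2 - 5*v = (v - 5)*(v)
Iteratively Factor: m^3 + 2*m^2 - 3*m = (m + 3)*(m^2 - m) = m*(m + 3)*(m - 1)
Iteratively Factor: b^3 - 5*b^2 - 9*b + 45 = (b - 5)*(b^2 - 9) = (b - 5)*(b - 3)*(b + 3)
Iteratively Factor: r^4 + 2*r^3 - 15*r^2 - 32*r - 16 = (r + 1)*(r^3 + r^2 - 16*r - 16) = (r - 4)*(r + 1)*(r^2 + 5*r + 4) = (r - 4)*(r + 1)*(r + 4)*(r + 1)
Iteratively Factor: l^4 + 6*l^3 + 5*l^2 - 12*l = (l + 3)*(l^3 + 3*l^2 - 4*l) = l*(l + 3)*(l^2 + 3*l - 4) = l*(l + 3)*(l + 4)*(l - 1)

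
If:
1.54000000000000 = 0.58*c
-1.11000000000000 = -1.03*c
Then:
No Solution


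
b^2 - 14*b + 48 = (b - 8)*(b - 6)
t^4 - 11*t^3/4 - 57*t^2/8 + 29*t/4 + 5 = (t - 4)*(t - 5/4)*(t + 1/2)*(t + 2)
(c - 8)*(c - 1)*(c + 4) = c^3 - 5*c^2 - 28*c + 32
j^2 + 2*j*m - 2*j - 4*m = (j - 2)*(j + 2*m)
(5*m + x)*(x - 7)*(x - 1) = 5*m*x^2 - 40*m*x + 35*m + x^3 - 8*x^2 + 7*x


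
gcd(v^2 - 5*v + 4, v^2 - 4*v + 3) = v - 1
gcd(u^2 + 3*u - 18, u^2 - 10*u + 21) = u - 3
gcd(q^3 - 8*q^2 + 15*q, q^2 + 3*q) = q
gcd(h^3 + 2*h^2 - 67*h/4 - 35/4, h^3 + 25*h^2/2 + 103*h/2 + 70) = h + 5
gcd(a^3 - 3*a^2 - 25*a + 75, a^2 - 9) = a - 3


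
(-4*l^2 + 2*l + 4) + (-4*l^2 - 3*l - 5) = -8*l^2 - l - 1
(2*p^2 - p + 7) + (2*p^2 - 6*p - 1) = 4*p^2 - 7*p + 6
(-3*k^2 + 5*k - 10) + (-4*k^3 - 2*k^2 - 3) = -4*k^3 - 5*k^2 + 5*k - 13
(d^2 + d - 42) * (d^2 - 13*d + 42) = d^4 - 12*d^3 - 13*d^2 + 588*d - 1764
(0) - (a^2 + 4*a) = -a^2 - 4*a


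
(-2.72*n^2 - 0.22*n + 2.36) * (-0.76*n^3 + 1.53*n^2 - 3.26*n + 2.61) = 2.0672*n^5 - 3.9944*n^4 + 6.737*n^3 - 2.7712*n^2 - 8.2678*n + 6.1596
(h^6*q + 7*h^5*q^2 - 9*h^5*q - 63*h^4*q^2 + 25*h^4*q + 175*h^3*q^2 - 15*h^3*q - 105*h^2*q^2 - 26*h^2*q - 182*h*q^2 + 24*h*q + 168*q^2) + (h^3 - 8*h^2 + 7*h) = h^6*q + 7*h^5*q^2 - 9*h^5*q - 63*h^4*q^2 + 25*h^4*q + 175*h^3*q^2 - 15*h^3*q + h^3 - 105*h^2*q^2 - 26*h^2*q - 8*h^2 - 182*h*q^2 + 24*h*q + 7*h + 168*q^2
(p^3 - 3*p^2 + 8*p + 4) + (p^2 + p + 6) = p^3 - 2*p^2 + 9*p + 10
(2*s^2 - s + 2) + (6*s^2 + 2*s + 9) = 8*s^2 + s + 11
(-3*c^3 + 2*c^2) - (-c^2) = -3*c^3 + 3*c^2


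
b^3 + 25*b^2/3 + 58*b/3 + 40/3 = (b + 4/3)*(b + 2)*(b + 5)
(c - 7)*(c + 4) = c^2 - 3*c - 28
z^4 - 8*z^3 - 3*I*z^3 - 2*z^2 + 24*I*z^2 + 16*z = z*(z - 8)*(z - 2*I)*(z - I)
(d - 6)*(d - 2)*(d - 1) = d^3 - 9*d^2 + 20*d - 12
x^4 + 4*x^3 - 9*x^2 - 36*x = x*(x - 3)*(x + 3)*(x + 4)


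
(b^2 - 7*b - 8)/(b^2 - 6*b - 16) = (b + 1)/(b + 2)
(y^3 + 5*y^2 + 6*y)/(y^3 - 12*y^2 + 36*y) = (y^2 + 5*y + 6)/(y^2 - 12*y + 36)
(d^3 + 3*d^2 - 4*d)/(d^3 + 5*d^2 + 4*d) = (d - 1)/(d + 1)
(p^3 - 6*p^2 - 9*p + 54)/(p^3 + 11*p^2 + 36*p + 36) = (p^2 - 9*p + 18)/(p^2 + 8*p + 12)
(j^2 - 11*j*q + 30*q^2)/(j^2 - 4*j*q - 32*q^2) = (-j^2 + 11*j*q - 30*q^2)/(-j^2 + 4*j*q + 32*q^2)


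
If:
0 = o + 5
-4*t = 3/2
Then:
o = -5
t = -3/8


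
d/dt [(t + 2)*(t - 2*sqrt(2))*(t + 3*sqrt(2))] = 3*t^2 + 2*sqrt(2)*t + 4*t - 12 + 2*sqrt(2)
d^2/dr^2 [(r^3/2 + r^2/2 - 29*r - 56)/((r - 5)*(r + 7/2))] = 42*(-7*r^3 - 39*r^2 - 309*r - 73)/(8*r^6 - 36*r^5 - 366*r^4 + 1233*r^3 + 6405*r^2 - 11025*r - 42875)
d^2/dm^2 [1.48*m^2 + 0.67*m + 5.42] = 2.96000000000000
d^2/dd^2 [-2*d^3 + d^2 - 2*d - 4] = 2 - 12*d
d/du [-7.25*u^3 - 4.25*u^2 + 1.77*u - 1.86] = -21.75*u^2 - 8.5*u + 1.77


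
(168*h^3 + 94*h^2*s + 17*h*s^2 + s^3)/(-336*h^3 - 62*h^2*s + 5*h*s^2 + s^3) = (4*h + s)/(-8*h + s)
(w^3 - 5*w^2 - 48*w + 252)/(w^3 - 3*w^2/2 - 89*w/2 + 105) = 2*(w - 6)/(2*w - 5)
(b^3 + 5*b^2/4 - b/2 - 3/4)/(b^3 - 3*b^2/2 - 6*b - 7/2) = (4*b - 3)/(2*(2*b - 7))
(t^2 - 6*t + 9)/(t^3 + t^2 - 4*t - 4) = (t^2 - 6*t + 9)/(t^3 + t^2 - 4*t - 4)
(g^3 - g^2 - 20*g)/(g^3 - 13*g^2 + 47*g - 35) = g*(g + 4)/(g^2 - 8*g + 7)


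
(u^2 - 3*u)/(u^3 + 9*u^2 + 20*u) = (u - 3)/(u^2 + 9*u + 20)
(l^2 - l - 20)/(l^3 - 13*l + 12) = (l - 5)/(l^2 - 4*l + 3)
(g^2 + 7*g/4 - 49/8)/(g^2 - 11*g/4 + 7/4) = (g + 7/2)/(g - 1)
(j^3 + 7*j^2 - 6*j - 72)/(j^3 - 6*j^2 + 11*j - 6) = (j^2 + 10*j + 24)/(j^2 - 3*j + 2)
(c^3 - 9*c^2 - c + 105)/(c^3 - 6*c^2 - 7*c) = (c^2 - 2*c - 15)/(c*(c + 1))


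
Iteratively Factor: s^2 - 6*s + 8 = (s - 2)*(s - 4)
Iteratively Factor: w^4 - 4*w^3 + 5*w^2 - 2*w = (w - 1)*(w^3 - 3*w^2 + 2*w) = w*(w - 1)*(w^2 - 3*w + 2) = w*(w - 2)*(w - 1)*(w - 1)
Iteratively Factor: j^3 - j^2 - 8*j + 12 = (j - 2)*(j^2 + j - 6) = (j - 2)^2*(j + 3)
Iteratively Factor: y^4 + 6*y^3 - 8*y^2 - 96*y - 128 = (y + 2)*(y^3 + 4*y^2 - 16*y - 64) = (y + 2)*(y + 4)*(y^2 - 16) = (y - 4)*(y + 2)*(y + 4)*(y + 4)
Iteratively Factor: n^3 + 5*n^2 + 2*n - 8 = (n - 1)*(n^2 + 6*n + 8) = (n - 1)*(n + 2)*(n + 4)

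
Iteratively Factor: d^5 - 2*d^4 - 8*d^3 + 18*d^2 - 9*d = (d - 3)*(d^4 + d^3 - 5*d^2 + 3*d) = d*(d - 3)*(d^3 + d^2 - 5*d + 3) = d*(d - 3)*(d + 3)*(d^2 - 2*d + 1) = d*(d - 3)*(d - 1)*(d + 3)*(d - 1)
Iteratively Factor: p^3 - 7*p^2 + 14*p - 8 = (p - 1)*(p^2 - 6*p + 8) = (p - 2)*(p - 1)*(p - 4)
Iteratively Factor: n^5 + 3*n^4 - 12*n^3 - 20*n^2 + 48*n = (n)*(n^4 + 3*n^3 - 12*n^2 - 20*n + 48) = n*(n - 2)*(n^3 + 5*n^2 - 2*n - 24) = n*(n - 2)*(n + 4)*(n^2 + n - 6) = n*(n - 2)*(n + 3)*(n + 4)*(n - 2)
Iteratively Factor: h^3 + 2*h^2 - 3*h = (h + 3)*(h^2 - h) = h*(h + 3)*(h - 1)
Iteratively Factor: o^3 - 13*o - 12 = (o - 4)*(o^2 + 4*o + 3) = (o - 4)*(o + 3)*(o + 1)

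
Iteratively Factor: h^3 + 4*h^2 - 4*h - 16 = (h + 2)*(h^2 + 2*h - 8) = (h + 2)*(h + 4)*(h - 2)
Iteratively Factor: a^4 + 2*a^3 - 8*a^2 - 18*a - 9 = (a + 3)*(a^3 - a^2 - 5*a - 3) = (a + 1)*(a + 3)*(a^2 - 2*a - 3) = (a + 1)^2*(a + 3)*(a - 3)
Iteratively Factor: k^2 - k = (k)*(k - 1)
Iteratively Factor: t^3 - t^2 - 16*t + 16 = (t - 4)*(t^2 + 3*t - 4) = (t - 4)*(t + 4)*(t - 1)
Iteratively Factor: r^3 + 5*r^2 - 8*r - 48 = (r - 3)*(r^2 + 8*r + 16) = (r - 3)*(r + 4)*(r + 4)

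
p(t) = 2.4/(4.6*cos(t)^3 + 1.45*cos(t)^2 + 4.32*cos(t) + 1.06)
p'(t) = 2.4*(13.8*sin(t)*cos(t)^2 + 2.9*sin(t)*cos(t) + 4.32*sin(t))/(4.6*cos(t)^3 + 1.45*cos(t)^2 + 4.32*cos(t) + 1.06)^2 = (33.12*cos(t)^2 + 6.96*cos(t) + 10.368)*sin(t)/(4.6*cos(t)^3 + 1.45*cos(t)^2 + 4.32*cos(t) + 1.06)^2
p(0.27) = 0.22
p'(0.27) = 0.11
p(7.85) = 2.23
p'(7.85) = 8.96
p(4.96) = 1.06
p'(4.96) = -2.64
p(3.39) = -0.40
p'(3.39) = -0.24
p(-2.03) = -2.47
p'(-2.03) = -13.13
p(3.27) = -0.38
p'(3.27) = -0.12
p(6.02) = 0.22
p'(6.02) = -0.11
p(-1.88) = -9.60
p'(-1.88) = -172.59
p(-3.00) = -0.38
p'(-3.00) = -0.13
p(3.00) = -0.38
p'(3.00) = 0.13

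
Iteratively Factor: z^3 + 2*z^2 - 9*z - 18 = (z + 3)*(z^2 - z - 6) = (z + 2)*(z + 3)*(z - 3)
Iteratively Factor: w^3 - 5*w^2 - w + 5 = (w - 1)*(w^2 - 4*w - 5) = (w - 5)*(w - 1)*(w + 1)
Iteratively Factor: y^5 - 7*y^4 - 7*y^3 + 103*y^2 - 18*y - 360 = (y - 4)*(y^4 - 3*y^3 - 19*y^2 + 27*y + 90) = (y - 4)*(y + 3)*(y^3 - 6*y^2 - y + 30) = (y - 5)*(y - 4)*(y + 3)*(y^2 - y - 6) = (y - 5)*(y - 4)*(y - 3)*(y + 3)*(y + 2)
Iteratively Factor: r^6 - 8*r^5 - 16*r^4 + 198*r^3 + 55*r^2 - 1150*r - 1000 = (r - 5)*(r^5 - 3*r^4 - 31*r^3 + 43*r^2 + 270*r + 200) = (r - 5)^2*(r^4 + 2*r^3 - 21*r^2 - 62*r - 40) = (r - 5)^2*(r + 4)*(r^3 - 2*r^2 - 13*r - 10) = (r - 5)^2*(r + 1)*(r + 4)*(r^2 - 3*r - 10) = (r - 5)^3*(r + 1)*(r + 4)*(r + 2)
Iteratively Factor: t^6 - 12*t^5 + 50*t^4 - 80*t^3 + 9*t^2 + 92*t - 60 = (t - 1)*(t^5 - 11*t^4 + 39*t^3 - 41*t^2 - 32*t + 60) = (t - 3)*(t - 1)*(t^4 - 8*t^3 + 15*t^2 + 4*t - 20) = (t - 3)*(t - 2)*(t - 1)*(t^3 - 6*t^2 + 3*t + 10) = (t - 3)*(t - 2)*(t - 1)*(t + 1)*(t^2 - 7*t + 10) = (t - 3)*(t - 2)^2*(t - 1)*(t + 1)*(t - 5)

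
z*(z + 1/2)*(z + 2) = z^3 + 5*z^2/2 + z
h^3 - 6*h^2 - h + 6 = (h - 6)*(h - 1)*(h + 1)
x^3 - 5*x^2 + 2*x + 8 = (x - 4)*(x - 2)*(x + 1)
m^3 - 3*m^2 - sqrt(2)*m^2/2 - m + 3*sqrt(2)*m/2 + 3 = (m - 3)*(m - sqrt(2))*(m + sqrt(2)/2)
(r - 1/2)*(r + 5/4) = r^2 + 3*r/4 - 5/8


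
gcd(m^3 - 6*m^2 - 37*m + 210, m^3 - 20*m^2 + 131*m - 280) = m^2 - 12*m + 35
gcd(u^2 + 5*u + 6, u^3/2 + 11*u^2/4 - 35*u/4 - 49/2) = u + 2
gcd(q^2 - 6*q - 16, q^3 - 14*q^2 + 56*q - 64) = q - 8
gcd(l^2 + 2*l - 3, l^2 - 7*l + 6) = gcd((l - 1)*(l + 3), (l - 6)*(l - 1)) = l - 1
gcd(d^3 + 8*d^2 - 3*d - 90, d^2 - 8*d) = 1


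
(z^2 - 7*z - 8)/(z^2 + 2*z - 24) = (z^2 - 7*z - 8)/(z^2 + 2*z - 24)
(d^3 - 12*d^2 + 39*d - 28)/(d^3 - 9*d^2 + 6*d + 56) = (d - 1)/(d + 2)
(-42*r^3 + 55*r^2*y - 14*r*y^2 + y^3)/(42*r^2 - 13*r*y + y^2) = -r + y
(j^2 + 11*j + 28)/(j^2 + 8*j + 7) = (j + 4)/(j + 1)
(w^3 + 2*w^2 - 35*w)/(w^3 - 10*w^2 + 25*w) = (w + 7)/(w - 5)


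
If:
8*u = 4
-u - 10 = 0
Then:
No Solution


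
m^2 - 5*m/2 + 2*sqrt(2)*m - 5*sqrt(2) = (m - 5/2)*(m + 2*sqrt(2))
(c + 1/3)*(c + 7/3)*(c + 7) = c^3 + 29*c^2/3 + 175*c/9 + 49/9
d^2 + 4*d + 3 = (d + 1)*(d + 3)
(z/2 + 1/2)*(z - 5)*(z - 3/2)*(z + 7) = z^4/2 + 3*z^3/4 - 75*z^2/4 + 29*z/4 + 105/4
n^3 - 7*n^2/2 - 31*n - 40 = (n - 8)*(n + 2)*(n + 5/2)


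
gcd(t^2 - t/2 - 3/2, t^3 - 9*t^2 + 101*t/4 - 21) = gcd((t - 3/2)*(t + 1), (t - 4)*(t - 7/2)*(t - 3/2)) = t - 3/2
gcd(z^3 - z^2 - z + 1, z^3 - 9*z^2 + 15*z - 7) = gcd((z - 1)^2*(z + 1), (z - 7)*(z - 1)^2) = z^2 - 2*z + 1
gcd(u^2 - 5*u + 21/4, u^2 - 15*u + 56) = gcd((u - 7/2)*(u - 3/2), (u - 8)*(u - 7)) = 1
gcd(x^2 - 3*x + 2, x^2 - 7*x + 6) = x - 1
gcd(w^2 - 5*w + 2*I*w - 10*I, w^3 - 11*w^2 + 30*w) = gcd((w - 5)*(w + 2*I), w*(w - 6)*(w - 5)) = w - 5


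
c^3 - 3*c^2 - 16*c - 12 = (c - 6)*(c + 1)*(c + 2)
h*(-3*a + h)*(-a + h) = 3*a^2*h - 4*a*h^2 + h^3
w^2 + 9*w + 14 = (w + 2)*(w + 7)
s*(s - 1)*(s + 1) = s^3 - s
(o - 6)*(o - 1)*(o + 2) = o^3 - 5*o^2 - 8*o + 12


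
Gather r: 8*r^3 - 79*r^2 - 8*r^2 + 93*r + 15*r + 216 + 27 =8*r^3 - 87*r^2 + 108*r + 243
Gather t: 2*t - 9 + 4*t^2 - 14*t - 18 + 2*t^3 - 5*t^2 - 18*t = 2*t^3 - t^2 - 30*t - 27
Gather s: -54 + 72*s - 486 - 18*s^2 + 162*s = -18*s^2 + 234*s - 540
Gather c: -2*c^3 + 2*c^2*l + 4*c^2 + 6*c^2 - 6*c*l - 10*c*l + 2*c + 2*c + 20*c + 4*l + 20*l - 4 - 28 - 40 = -2*c^3 + c^2*(2*l + 10) + c*(24 - 16*l) + 24*l - 72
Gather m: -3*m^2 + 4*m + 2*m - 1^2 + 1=-3*m^2 + 6*m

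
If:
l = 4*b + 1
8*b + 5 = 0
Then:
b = -5/8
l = -3/2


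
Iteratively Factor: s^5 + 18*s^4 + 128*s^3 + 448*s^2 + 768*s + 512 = (s + 4)*(s^4 + 14*s^3 + 72*s^2 + 160*s + 128) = (s + 4)^2*(s^3 + 10*s^2 + 32*s + 32) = (s + 4)^3*(s^2 + 6*s + 8) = (s + 2)*(s + 4)^3*(s + 4)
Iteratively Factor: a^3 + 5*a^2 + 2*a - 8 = (a - 1)*(a^2 + 6*a + 8) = (a - 1)*(a + 2)*(a + 4)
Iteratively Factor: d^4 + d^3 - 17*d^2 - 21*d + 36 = (d - 4)*(d^3 + 5*d^2 + 3*d - 9) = (d - 4)*(d + 3)*(d^2 + 2*d - 3) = (d - 4)*(d + 3)^2*(d - 1)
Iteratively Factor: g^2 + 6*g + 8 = (g + 4)*(g + 2)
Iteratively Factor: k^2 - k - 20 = (k + 4)*(k - 5)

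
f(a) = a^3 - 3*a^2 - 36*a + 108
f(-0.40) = 121.86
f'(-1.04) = -26.52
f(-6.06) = -6.56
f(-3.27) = 158.68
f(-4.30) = 127.82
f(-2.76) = 163.48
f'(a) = 3*a^2 - 6*a - 36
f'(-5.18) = 75.58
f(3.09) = -2.38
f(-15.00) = -3402.00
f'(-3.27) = 15.70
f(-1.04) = 141.07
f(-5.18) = 74.99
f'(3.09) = -25.90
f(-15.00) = -3402.00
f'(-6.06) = 110.53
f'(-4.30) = 45.27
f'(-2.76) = 3.41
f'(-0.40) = -33.12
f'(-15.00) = 729.00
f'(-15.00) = 729.00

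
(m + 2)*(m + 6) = m^2 + 8*m + 12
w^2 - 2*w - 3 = (w - 3)*(w + 1)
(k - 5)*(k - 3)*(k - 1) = k^3 - 9*k^2 + 23*k - 15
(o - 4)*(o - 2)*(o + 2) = o^3 - 4*o^2 - 4*o + 16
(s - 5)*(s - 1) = s^2 - 6*s + 5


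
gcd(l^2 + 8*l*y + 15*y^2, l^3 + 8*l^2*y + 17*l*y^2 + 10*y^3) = l + 5*y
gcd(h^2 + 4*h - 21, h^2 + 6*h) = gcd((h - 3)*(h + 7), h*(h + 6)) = 1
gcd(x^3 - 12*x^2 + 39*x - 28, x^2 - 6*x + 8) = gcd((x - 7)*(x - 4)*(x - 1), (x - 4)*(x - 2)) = x - 4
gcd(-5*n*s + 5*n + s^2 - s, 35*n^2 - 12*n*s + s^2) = -5*n + s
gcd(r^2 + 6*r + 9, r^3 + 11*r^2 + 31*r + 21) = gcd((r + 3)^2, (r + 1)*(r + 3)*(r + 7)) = r + 3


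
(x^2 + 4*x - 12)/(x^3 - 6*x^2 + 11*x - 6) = (x + 6)/(x^2 - 4*x + 3)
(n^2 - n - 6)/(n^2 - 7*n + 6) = (n^2 - n - 6)/(n^2 - 7*n + 6)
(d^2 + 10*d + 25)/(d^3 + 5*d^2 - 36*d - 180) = (d + 5)/(d^2 - 36)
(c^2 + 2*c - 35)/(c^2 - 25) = (c + 7)/(c + 5)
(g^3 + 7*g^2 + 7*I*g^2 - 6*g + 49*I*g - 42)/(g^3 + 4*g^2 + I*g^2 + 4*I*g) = (g^2 + g*(7 + 6*I) + 42*I)/(g*(g + 4))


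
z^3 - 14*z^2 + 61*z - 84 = (z - 7)*(z - 4)*(z - 3)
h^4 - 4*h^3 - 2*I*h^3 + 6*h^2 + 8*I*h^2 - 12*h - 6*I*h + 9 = (h - 3)*(h - 1)*(h - 3*I)*(h + I)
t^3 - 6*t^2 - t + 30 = (t - 5)*(t - 3)*(t + 2)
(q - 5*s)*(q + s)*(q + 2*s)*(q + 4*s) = q^4 + 2*q^3*s - 21*q^2*s^2 - 62*q*s^3 - 40*s^4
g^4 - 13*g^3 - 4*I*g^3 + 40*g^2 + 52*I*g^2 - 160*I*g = g*(g - 8)*(g - 5)*(g - 4*I)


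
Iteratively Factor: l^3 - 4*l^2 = (l - 4)*(l^2) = l*(l - 4)*(l)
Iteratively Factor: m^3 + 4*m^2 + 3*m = (m + 3)*(m^2 + m) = m*(m + 3)*(m + 1)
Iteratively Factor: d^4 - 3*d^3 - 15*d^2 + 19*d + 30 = (d + 3)*(d^3 - 6*d^2 + 3*d + 10) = (d - 2)*(d + 3)*(d^2 - 4*d - 5) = (d - 2)*(d + 1)*(d + 3)*(d - 5)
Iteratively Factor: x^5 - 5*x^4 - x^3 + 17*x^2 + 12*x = (x + 1)*(x^4 - 6*x^3 + 5*x^2 + 12*x) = x*(x + 1)*(x^3 - 6*x^2 + 5*x + 12) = x*(x - 3)*(x + 1)*(x^2 - 3*x - 4) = x*(x - 4)*(x - 3)*(x + 1)*(x + 1)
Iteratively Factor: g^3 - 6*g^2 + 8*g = (g - 4)*(g^2 - 2*g) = g*(g - 4)*(g - 2)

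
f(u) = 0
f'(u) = 0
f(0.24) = 0.00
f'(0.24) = 0.00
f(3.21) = 0.00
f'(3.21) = 0.00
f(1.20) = 0.00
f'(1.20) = 0.00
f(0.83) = 0.00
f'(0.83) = 0.00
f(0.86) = 0.00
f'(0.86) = 0.00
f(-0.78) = 0.00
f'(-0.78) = 0.00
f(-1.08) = 0.00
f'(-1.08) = 0.00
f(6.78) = 0.00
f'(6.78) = 0.00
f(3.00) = 0.00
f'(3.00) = 0.00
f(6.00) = 0.00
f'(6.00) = 0.00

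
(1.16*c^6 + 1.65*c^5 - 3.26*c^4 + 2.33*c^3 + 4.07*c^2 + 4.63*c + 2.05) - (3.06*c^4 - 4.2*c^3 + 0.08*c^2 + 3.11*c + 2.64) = 1.16*c^6 + 1.65*c^5 - 6.32*c^4 + 6.53*c^3 + 3.99*c^2 + 1.52*c - 0.59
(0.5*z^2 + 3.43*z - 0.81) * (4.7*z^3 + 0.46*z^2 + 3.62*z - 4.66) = 2.35*z^5 + 16.351*z^4 - 0.4192*z^3 + 9.714*z^2 - 18.916*z + 3.7746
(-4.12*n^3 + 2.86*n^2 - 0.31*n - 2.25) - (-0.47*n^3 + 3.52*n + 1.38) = -3.65*n^3 + 2.86*n^2 - 3.83*n - 3.63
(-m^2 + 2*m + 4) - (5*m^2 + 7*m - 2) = -6*m^2 - 5*m + 6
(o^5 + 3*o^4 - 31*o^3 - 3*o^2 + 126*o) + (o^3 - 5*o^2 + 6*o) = o^5 + 3*o^4 - 30*o^3 - 8*o^2 + 132*o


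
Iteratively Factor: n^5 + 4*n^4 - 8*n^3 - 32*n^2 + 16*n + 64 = (n - 2)*(n^4 + 6*n^3 + 4*n^2 - 24*n - 32) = (n - 2)*(n + 4)*(n^3 + 2*n^2 - 4*n - 8) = (n - 2)^2*(n + 4)*(n^2 + 4*n + 4) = (n - 2)^2*(n + 2)*(n + 4)*(n + 2)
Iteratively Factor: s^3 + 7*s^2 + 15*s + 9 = (s + 1)*(s^2 + 6*s + 9) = (s + 1)*(s + 3)*(s + 3)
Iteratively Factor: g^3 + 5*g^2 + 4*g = (g)*(g^2 + 5*g + 4) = g*(g + 4)*(g + 1)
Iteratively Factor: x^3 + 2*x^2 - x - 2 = (x - 1)*(x^2 + 3*x + 2) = (x - 1)*(x + 1)*(x + 2)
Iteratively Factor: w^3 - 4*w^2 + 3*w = (w)*(w^2 - 4*w + 3) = w*(w - 3)*(w - 1)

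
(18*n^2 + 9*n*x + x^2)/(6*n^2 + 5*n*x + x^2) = (6*n + x)/(2*n + x)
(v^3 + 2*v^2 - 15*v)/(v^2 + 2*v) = (v^2 + 2*v - 15)/(v + 2)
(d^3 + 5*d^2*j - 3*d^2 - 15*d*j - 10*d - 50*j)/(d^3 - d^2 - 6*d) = (d^2 + 5*d*j - 5*d - 25*j)/(d*(d - 3))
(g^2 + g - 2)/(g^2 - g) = (g + 2)/g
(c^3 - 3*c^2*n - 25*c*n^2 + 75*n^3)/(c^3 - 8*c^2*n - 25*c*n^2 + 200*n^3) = (c - 3*n)/(c - 8*n)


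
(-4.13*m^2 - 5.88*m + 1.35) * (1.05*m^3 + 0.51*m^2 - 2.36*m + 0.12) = -4.3365*m^5 - 8.2803*m^4 + 8.1655*m^3 + 14.0697*m^2 - 3.8916*m + 0.162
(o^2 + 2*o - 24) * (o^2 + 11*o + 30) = o^4 + 13*o^3 + 28*o^2 - 204*o - 720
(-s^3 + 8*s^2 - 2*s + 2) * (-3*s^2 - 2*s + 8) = 3*s^5 - 22*s^4 - 18*s^3 + 62*s^2 - 20*s + 16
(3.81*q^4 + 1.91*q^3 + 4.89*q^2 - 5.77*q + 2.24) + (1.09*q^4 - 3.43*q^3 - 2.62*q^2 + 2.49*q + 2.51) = 4.9*q^4 - 1.52*q^3 + 2.27*q^2 - 3.28*q + 4.75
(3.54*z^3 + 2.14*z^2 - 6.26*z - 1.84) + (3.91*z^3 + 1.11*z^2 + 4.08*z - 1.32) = 7.45*z^3 + 3.25*z^2 - 2.18*z - 3.16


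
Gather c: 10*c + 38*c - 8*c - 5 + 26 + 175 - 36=40*c + 160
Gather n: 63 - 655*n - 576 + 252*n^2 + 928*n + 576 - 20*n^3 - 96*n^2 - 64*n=-20*n^3 + 156*n^2 + 209*n + 63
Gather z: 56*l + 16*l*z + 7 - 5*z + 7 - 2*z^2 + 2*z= 56*l - 2*z^2 + z*(16*l - 3) + 14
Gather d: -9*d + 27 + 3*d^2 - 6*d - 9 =3*d^2 - 15*d + 18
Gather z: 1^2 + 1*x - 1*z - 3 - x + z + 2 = 0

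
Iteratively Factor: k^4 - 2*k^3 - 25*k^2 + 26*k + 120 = (k + 2)*(k^3 - 4*k^2 - 17*k + 60) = (k - 3)*(k + 2)*(k^2 - k - 20) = (k - 3)*(k + 2)*(k + 4)*(k - 5)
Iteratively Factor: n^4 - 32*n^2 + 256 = (n - 4)*(n^3 + 4*n^2 - 16*n - 64) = (n - 4)^2*(n^2 + 8*n + 16) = (n - 4)^2*(n + 4)*(n + 4)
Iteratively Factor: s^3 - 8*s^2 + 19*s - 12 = (s - 3)*(s^2 - 5*s + 4) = (s - 4)*(s - 3)*(s - 1)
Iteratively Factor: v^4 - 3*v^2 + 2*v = (v - 1)*(v^3 + v^2 - 2*v) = (v - 1)^2*(v^2 + 2*v) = v*(v - 1)^2*(v + 2)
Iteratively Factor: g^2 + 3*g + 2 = (g + 1)*(g + 2)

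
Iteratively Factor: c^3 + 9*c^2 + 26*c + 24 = (c + 4)*(c^2 + 5*c + 6) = (c + 3)*(c + 4)*(c + 2)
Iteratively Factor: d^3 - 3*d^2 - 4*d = (d - 4)*(d^2 + d) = (d - 4)*(d + 1)*(d)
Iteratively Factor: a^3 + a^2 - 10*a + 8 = (a + 4)*(a^2 - 3*a + 2) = (a - 1)*(a + 4)*(a - 2)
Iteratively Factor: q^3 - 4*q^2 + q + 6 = (q - 2)*(q^2 - 2*q - 3) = (q - 2)*(q + 1)*(q - 3)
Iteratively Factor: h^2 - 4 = (h + 2)*(h - 2)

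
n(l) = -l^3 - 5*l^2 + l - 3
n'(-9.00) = -152.00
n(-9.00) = 312.00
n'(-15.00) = -524.00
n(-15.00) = 2232.00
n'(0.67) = -7.05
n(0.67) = -4.88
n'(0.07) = 0.29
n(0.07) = -2.95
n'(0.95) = -11.21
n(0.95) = -7.42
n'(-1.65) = 9.33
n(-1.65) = -13.77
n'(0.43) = -3.85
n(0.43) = -3.57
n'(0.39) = -3.36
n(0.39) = -3.43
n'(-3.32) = 1.13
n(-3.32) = -24.84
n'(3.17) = -60.85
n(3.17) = -81.93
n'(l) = -3*l^2 - 10*l + 1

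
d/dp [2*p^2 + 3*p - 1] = 4*p + 3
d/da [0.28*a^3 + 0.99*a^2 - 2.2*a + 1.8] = 0.84*a^2 + 1.98*a - 2.2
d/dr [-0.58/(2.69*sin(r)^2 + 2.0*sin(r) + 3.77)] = (3.1204*sin(r) + 1.16)*cos(r)/(2.69*sin(r)^2 + 2.0*sin(r) + 3.77)^2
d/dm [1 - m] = -1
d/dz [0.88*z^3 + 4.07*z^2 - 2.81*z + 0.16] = 2.64*z^2 + 8.14*z - 2.81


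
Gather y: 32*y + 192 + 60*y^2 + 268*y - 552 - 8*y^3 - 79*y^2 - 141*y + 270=-8*y^3 - 19*y^2 + 159*y - 90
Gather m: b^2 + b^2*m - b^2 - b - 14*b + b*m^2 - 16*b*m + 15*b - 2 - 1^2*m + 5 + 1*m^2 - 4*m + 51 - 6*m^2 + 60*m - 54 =m^2*(b - 5) + m*(b^2 - 16*b + 55)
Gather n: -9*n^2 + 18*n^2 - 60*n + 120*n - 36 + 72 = 9*n^2 + 60*n + 36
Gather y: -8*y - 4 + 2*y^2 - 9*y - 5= 2*y^2 - 17*y - 9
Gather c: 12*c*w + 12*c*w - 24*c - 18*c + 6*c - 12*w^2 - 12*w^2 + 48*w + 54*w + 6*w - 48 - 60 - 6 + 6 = c*(24*w - 36) - 24*w^2 + 108*w - 108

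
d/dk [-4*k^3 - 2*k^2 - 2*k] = -12*k^2 - 4*k - 2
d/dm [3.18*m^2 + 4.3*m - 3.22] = 6.36*m + 4.3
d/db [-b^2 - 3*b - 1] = -2*b - 3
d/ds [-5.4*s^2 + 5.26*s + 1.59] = 5.26 - 10.8*s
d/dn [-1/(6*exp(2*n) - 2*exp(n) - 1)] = (12*exp(n) - 2)*exp(n)/(-6*exp(2*n) + 2*exp(n) + 1)^2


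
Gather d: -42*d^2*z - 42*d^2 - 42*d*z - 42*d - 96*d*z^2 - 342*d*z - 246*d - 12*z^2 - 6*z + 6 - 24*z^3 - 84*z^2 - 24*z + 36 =d^2*(-42*z - 42) + d*(-96*z^2 - 384*z - 288) - 24*z^3 - 96*z^2 - 30*z + 42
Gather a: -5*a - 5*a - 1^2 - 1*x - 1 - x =-10*a - 2*x - 2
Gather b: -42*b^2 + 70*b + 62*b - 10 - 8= -42*b^2 + 132*b - 18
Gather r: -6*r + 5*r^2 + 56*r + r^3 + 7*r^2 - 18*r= r^3 + 12*r^2 + 32*r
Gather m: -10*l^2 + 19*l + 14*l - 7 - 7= -10*l^2 + 33*l - 14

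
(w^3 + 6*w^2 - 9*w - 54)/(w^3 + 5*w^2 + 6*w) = (w^2 + 3*w - 18)/(w*(w + 2))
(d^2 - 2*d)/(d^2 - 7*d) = (d - 2)/(d - 7)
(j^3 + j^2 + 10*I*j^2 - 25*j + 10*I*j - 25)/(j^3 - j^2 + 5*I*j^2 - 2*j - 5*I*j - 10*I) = (j + 5*I)/(j - 2)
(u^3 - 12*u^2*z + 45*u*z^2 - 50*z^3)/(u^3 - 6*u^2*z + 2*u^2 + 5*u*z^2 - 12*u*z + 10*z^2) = (-u^2 + 7*u*z - 10*z^2)/(-u^2 + u*z - 2*u + 2*z)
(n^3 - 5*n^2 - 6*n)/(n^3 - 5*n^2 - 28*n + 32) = n*(n^2 - 5*n - 6)/(n^3 - 5*n^2 - 28*n + 32)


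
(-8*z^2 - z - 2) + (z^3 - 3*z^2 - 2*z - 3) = z^3 - 11*z^2 - 3*z - 5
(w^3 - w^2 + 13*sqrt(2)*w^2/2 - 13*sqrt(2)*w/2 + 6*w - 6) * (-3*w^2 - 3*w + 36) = -3*w^5 - 39*sqrt(2)*w^4/2 + 21*w^3 - 36*w^2 + 507*sqrt(2)*w^2/2 - 234*sqrt(2)*w + 234*w - 216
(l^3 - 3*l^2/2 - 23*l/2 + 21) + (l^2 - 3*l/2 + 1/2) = l^3 - l^2/2 - 13*l + 43/2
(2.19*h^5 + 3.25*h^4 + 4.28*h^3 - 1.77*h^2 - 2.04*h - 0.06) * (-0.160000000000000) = -0.3504*h^5 - 0.52*h^4 - 0.6848*h^3 + 0.2832*h^2 + 0.3264*h + 0.0096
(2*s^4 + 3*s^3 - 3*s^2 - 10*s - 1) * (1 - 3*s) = -6*s^5 - 7*s^4 + 12*s^3 + 27*s^2 - 7*s - 1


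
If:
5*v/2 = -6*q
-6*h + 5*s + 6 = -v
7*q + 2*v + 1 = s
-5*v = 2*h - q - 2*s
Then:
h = 871/436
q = 25/218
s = 273/218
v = -30/109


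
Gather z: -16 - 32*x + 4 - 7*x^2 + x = -7*x^2 - 31*x - 12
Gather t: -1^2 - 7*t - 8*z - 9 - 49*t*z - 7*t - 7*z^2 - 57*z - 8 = t*(-49*z - 14) - 7*z^2 - 65*z - 18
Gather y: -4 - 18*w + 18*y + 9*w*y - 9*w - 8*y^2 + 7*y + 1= -27*w - 8*y^2 + y*(9*w + 25) - 3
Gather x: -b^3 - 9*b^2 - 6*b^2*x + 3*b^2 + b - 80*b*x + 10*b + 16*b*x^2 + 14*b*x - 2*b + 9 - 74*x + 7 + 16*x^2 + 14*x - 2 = -b^3 - 6*b^2 + 9*b + x^2*(16*b + 16) + x*(-6*b^2 - 66*b - 60) + 14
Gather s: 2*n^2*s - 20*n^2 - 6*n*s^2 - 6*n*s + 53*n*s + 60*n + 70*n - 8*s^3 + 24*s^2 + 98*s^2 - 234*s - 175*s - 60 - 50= -20*n^2 + 130*n - 8*s^3 + s^2*(122 - 6*n) + s*(2*n^2 + 47*n - 409) - 110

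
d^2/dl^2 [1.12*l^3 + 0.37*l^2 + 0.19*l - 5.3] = 6.72*l + 0.74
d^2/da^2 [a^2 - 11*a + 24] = 2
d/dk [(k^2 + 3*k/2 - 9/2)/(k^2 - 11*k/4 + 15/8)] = -68/(16*k^2 - 40*k + 25)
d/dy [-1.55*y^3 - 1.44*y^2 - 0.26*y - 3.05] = -4.65*y^2 - 2.88*y - 0.26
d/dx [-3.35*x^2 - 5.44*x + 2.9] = -6.7*x - 5.44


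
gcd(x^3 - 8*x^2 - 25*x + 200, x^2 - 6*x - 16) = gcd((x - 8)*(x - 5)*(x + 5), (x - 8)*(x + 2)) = x - 8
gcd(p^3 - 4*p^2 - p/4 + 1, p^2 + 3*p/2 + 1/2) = p + 1/2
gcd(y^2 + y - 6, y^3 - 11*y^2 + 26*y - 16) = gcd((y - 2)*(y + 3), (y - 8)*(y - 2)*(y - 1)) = y - 2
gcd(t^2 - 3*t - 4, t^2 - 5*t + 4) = t - 4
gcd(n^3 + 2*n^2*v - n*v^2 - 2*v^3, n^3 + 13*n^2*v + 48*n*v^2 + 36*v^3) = n + v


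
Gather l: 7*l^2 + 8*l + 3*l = 7*l^2 + 11*l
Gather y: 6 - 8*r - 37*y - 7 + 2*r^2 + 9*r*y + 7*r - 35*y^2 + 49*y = 2*r^2 - r - 35*y^2 + y*(9*r + 12) - 1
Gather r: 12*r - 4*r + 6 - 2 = 8*r + 4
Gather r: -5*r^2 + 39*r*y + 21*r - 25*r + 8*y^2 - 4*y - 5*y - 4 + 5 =-5*r^2 + r*(39*y - 4) + 8*y^2 - 9*y + 1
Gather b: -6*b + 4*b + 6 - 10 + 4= -2*b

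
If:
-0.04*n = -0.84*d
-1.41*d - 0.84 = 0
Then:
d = -0.60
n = -12.51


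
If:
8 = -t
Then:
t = -8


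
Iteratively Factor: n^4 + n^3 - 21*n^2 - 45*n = (n - 5)*(n^3 + 6*n^2 + 9*n) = (n - 5)*(n + 3)*(n^2 + 3*n) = (n - 5)*(n + 3)^2*(n)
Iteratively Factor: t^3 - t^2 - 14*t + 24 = (t + 4)*(t^2 - 5*t + 6) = (t - 2)*(t + 4)*(t - 3)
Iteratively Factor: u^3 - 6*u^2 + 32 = (u + 2)*(u^2 - 8*u + 16) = (u - 4)*(u + 2)*(u - 4)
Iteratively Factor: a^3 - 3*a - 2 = (a + 1)*(a^2 - a - 2) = (a - 2)*(a + 1)*(a + 1)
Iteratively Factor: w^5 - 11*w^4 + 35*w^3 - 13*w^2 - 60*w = (w - 4)*(w^4 - 7*w^3 + 7*w^2 + 15*w) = (w - 5)*(w - 4)*(w^3 - 2*w^2 - 3*w) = w*(w - 5)*(w - 4)*(w^2 - 2*w - 3) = w*(w - 5)*(w - 4)*(w + 1)*(w - 3)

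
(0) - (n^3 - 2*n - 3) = -n^3 + 2*n + 3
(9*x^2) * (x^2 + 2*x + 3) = 9*x^4 + 18*x^3 + 27*x^2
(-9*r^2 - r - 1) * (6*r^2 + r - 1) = -54*r^4 - 15*r^3 + 2*r^2 + 1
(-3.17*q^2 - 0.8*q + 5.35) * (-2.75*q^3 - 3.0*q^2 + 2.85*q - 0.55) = 8.7175*q^5 + 11.71*q^4 - 21.347*q^3 - 16.5865*q^2 + 15.6875*q - 2.9425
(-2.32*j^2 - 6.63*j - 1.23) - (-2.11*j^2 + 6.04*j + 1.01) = -0.21*j^2 - 12.67*j - 2.24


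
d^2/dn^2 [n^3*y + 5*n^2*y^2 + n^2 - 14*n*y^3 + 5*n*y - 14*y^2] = 6*n*y + 10*y^2 + 2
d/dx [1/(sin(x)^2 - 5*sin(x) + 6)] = (5 - 2*sin(x))*cos(x)/(sin(x)^2 - 5*sin(x) + 6)^2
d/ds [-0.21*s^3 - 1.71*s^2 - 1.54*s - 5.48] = -0.63*s^2 - 3.42*s - 1.54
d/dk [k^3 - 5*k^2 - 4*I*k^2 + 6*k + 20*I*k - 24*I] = 3*k^2 - 10*k - 8*I*k + 6 + 20*I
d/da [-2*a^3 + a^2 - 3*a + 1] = -6*a^2 + 2*a - 3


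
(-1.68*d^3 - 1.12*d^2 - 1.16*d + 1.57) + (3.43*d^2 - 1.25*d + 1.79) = -1.68*d^3 + 2.31*d^2 - 2.41*d + 3.36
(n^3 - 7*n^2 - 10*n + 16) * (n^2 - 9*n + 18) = n^5 - 16*n^4 + 71*n^3 - 20*n^2 - 324*n + 288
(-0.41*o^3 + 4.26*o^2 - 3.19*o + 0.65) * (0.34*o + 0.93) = -0.1394*o^4 + 1.0671*o^3 + 2.8772*o^2 - 2.7457*o + 0.6045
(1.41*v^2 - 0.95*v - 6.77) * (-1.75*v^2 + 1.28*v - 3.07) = -2.4675*v^4 + 3.4673*v^3 + 6.3028*v^2 - 5.7491*v + 20.7839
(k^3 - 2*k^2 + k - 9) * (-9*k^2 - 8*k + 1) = -9*k^5 + 10*k^4 + 8*k^3 + 71*k^2 + 73*k - 9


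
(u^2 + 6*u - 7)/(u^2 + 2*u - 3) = (u + 7)/(u + 3)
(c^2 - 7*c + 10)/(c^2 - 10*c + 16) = (c - 5)/(c - 8)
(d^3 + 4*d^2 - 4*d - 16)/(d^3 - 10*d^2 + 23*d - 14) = (d^2 + 6*d + 8)/(d^2 - 8*d + 7)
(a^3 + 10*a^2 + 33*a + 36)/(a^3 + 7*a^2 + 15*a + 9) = (a + 4)/(a + 1)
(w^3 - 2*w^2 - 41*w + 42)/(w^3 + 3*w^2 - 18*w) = (w^2 - 8*w + 7)/(w*(w - 3))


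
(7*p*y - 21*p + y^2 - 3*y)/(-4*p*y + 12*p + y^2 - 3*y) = (7*p + y)/(-4*p + y)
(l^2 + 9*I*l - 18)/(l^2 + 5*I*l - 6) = (l + 6*I)/(l + 2*I)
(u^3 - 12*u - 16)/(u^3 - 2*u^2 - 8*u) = (u + 2)/u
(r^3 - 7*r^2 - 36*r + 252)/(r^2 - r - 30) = (r^2 - r - 42)/(r + 5)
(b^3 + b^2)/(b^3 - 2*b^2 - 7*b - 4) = b^2/(b^2 - 3*b - 4)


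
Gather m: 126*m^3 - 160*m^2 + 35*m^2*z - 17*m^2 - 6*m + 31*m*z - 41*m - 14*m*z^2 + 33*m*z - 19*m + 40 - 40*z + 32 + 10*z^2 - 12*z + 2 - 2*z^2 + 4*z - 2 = 126*m^3 + m^2*(35*z - 177) + m*(-14*z^2 + 64*z - 66) + 8*z^2 - 48*z + 72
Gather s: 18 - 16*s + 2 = 20 - 16*s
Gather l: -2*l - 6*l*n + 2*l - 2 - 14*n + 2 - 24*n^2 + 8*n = -6*l*n - 24*n^2 - 6*n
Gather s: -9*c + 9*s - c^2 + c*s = -c^2 - 9*c + s*(c + 9)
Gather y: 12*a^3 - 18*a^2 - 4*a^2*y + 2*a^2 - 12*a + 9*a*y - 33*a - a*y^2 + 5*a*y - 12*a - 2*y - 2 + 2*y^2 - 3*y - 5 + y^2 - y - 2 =12*a^3 - 16*a^2 - 57*a + y^2*(3 - a) + y*(-4*a^2 + 14*a - 6) - 9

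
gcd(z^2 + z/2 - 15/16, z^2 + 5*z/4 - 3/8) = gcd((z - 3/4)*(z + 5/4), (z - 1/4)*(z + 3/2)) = 1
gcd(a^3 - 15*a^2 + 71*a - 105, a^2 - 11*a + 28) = a - 7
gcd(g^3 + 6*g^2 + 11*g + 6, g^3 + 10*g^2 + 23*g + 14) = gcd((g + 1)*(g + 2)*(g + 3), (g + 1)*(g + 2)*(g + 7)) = g^2 + 3*g + 2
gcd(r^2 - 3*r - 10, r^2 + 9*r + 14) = r + 2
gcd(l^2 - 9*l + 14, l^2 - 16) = 1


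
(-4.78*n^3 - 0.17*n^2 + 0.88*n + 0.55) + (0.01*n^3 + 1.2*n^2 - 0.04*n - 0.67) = -4.77*n^3 + 1.03*n^2 + 0.84*n - 0.12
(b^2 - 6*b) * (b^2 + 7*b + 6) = b^4 + b^3 - 36*b^2 - 36*b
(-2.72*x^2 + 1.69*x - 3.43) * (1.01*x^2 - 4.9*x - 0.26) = -2.7472*x^4 + 15.0349*x^3 - 11.0381*x^2 + 16.3676*x + 0.8918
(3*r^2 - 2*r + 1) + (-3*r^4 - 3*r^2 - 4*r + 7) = -3*r^4 - 6*r + 8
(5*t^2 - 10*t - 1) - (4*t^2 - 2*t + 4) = t^2 - 8*t - 5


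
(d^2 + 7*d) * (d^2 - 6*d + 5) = d^4 + d^3 - 37*d^2 + 35*d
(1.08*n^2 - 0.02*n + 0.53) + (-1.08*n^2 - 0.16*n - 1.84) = -0.18*n - 1.31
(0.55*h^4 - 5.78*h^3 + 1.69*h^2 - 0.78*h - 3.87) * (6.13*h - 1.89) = 3.3715*h^5 - 36.4709*h^4 + 21.2839*h^3 - 7.9755*h^2 - 22.2489*h + 7.3143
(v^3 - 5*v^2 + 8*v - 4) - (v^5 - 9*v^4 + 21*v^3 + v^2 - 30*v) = -v^5 + 9*v^4 - 20*v^3 - 6*v^2 + 38*v - 4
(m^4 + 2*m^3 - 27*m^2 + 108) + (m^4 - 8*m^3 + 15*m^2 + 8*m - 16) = 2*m^4 - 6*m^3 - 12*m^2 + 8*m + 92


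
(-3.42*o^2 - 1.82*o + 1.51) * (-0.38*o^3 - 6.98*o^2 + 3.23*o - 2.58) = 1.2996*o^5 + 24.5632*o^4 + 1.0832*o^3 - 7.5948*o^2 + 9.5729*o - 3.8958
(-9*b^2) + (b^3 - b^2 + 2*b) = b^3 - 10*b^2 + 2*b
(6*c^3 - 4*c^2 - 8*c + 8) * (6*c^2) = 36*c^5 - 24*c^4 - 48*c^3 + 48*c^2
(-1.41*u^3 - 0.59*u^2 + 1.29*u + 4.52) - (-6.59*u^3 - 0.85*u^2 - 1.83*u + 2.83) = 5.18*u^3 + 0.26*u^2 + 3.12*u + 1.69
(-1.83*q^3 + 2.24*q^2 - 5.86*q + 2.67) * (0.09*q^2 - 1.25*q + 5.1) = -0.1647*q^5 + 2.4891*q^4 - 12.6604*q^3 + 18.9893*q^2 - 33.2235*q + 13.617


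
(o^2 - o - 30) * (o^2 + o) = o^4 - 31*o^2 - 30*o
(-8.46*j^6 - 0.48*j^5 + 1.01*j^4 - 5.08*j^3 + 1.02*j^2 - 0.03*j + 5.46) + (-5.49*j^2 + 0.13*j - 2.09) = -8.46*j^6 - 0.48*j^5 + 1.01*j^4 - 5.08*j^3 - 4.47*j^2 + 0.1*j + 3.37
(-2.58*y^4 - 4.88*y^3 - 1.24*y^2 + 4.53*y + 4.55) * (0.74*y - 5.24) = -1.9092*y^5 + 9.908*y^4 + 24.6536*y^3 + 9.8498*y^2 - 20.3702*y - 23.842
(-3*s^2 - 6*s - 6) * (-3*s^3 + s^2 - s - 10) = 9*s^5 + 15*s^4 + 15*s^3 + 30*s^2 + 66*s + 60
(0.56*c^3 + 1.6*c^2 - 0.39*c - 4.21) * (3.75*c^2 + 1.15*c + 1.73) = 2.1*c^5 + 6.644*c^4 + 1.3463*c^3 - 13.468*c^2 - 5.5162*c - 7.2833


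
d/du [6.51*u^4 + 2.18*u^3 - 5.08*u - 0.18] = 26.04*u^3 + 6.54*u^2 - 5.08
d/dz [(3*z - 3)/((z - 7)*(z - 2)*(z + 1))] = 3*(-2*z^3 + 11*z^2 - 16*z + 19)/(z^6 - 16*z^5 + 74*z^4 - 52*z^3 - 199*z^2 + 140*z + 196)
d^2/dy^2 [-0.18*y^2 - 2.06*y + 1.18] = -0.360000000000000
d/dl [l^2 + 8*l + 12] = 2*l + 8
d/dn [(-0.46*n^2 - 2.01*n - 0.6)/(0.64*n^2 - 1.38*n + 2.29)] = (1.9212*n^2 - 1.3388*n - 5.4309)/(0.4096*n^4 - 1.7664*n^3 + 4.8356*n^2 - 6.3204*n + 5.2441)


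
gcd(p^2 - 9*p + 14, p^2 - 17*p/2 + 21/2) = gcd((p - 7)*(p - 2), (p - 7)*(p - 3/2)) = p - 7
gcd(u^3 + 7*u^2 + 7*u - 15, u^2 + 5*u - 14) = 1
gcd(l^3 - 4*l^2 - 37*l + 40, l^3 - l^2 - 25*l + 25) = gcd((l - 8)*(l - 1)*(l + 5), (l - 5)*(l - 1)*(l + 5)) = l^2 + 4*l - 5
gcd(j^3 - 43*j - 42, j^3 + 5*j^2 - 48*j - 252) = j^2 - j - 42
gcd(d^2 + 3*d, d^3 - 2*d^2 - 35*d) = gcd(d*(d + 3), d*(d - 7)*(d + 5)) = d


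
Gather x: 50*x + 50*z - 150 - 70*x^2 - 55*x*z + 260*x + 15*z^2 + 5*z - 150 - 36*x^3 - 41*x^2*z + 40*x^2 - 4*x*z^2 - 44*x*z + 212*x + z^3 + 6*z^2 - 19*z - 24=-36*x^3 + x^2*(-41*z - 30) + x*(-4*z^2 - 99*z + 522) + z^3 + 21*z^2 + 36*z - 324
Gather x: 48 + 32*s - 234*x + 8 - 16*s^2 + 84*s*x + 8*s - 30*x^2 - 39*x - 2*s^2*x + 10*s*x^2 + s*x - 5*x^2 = -16*s^2 + 40*s + x^2*(10*s - 35) + x*(-2*s^2 + 85*s - 273) + 56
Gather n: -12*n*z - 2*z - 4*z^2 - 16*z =-12*n*z - 4*z^2 - 18*z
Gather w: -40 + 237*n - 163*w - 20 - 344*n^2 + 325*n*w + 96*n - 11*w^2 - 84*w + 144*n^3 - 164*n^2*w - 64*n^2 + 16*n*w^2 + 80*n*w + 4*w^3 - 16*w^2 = 144*n^3 - 408*n^2 + 333*n + 4*w^3 + w^2*(16*n - 27) + w*(-164*n^2 + 405*n - 247) - 60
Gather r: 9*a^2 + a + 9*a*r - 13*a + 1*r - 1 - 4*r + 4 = 9*a^2 - 12*a + r*(9*a - 3) + 3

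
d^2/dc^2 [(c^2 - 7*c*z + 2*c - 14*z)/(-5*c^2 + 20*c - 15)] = 2*(7*c^3*z - 6*c^3 + 42*c^2*z + 9*c^2 - 231*c*z + 18*c + 266*z - 33)/(5*(c^6 - 12*c^5 + 57*c^4 - 136*c^3 + 171*c^2 - 108*c + 27))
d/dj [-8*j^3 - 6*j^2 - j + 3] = -24*j^2 - 12*j - 1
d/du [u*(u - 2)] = 2*u - 2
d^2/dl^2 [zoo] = 0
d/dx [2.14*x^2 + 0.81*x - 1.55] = 4.28*x + 0.81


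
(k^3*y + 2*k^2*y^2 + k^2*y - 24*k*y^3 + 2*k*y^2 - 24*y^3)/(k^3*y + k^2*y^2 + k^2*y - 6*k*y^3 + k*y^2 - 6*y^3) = (-k^2 - 2*k*y + 24*y^2)/(-k^2 - k*y + 6*y^2)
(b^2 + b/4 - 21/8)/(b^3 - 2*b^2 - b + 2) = (b^2 + b/4 - 21/8)/(b^3 - 2*b^2 - b + 2)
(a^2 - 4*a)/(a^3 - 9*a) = (a - 4)/(a^2 - 9)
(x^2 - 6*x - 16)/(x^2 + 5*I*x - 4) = (x^2 - 6*x - 16)/(x^2 + 5*I*x - 4)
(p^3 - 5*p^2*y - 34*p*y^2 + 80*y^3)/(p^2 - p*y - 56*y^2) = (p^2 + 3*p*y - 10*y^2)/(p + 7*y)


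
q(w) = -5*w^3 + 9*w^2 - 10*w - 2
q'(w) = -15*w^2 + 18*w - 10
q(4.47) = -313.45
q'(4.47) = -229.25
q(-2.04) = 98.30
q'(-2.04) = -109.14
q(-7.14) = 2348.19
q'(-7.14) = -903.21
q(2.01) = -26.34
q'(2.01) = -34.42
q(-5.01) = 902.76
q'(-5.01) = -476.68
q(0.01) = -2.10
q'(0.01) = -9.82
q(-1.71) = 66.42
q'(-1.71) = -84.64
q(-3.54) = 367.99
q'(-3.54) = -261.69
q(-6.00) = 1462.00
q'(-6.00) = -658.00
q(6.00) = -818.00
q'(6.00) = -442.00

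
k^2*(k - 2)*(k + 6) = k^4 + 4*k^3 - 12*k^2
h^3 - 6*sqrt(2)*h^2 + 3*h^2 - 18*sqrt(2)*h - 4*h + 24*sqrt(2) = (h - 1)*(h + 4)*(h - 6*sqrt(2))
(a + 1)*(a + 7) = a^2 + 8*a + 7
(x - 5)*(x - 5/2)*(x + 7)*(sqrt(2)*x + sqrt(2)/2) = sqrt(2)*x^4 - 161*sqrt(2)*x^2/4 + 135*sqrt(2)*x/2 + 175*sqrt(2)/4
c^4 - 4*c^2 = c^2*(c - 2)*(c + 2)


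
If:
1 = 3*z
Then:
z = 1/3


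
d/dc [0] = 0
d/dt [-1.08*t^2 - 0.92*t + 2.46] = -2.16*t - 0.92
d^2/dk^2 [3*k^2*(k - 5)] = 18*k - 30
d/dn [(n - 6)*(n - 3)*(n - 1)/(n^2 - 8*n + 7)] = (n^2 - 14*n + 45)/(n^2 - 14*n + 49)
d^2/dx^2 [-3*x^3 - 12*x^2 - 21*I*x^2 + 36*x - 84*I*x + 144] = -18*x - 24 - 42*I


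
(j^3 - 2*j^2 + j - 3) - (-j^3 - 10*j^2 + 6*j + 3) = 2*j^3 + 8*j^2 - 5*j - 6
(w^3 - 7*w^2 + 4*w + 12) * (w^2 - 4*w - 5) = w^5 - 11*w^4 + 27*w^3 + 31*w^2 - 68*w - 60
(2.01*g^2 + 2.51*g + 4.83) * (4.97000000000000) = 9.9897*g^2 + 12.4747*g + 24.0051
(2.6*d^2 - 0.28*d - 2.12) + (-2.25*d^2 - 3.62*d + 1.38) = 0.35*d^2 - 3.9*d - 0.74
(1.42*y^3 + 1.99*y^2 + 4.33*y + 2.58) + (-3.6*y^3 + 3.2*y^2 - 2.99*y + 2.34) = -2.18*y^3 + 5.19*y^2 + 1.34*y + 4.92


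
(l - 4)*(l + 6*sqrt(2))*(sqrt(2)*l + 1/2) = sqrt(2)*l^3 - 4*sqrt(2)*l^2 + 25*l^2/2 - 50*l + 3*sqrt(2)*l - 12*sqrt(2)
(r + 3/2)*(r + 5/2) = r^2 + 4*r + 15/4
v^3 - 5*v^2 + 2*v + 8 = (v - 4)*(v - 2)*(v + 1)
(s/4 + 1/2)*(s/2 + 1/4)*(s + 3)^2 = s^4/8 + 17*s^3/16 + 25*s^2/8 + 57*s/16 + 9/8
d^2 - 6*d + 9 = (d - 3)^2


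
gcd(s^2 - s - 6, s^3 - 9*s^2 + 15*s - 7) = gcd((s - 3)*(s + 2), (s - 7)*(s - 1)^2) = 1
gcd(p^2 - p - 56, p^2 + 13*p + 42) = p + 7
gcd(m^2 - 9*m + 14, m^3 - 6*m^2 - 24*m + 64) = m - 2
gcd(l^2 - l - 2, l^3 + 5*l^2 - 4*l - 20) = l - 2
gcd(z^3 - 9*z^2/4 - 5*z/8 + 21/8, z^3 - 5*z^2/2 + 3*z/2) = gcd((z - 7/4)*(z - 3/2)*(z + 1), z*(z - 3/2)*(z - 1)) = z - 3/2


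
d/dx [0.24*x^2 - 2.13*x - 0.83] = 0.48*x - 2.13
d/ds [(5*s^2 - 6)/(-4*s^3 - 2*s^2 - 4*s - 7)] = 2*(10*s^4 - 46*s^2 - 47*s - 12)/(16*s^6 + 16*s^5 + 36*s^4 + 72*s^3 + 44*s^2 + 56*s + 49)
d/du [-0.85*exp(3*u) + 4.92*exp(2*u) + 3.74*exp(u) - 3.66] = (-2.55*exp(2*u) + 9.84*exp(u) + 3.74)*exp(u)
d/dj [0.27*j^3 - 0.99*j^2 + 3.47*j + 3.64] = 0.81*j^2 - 1.98*j + 3.47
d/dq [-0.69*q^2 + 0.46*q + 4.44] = 0.46 - 1.38*q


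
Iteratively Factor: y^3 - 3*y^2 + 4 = (y - 2)*(y^2 - y - 2) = (y - 2)*(y + 1)*(y - 2)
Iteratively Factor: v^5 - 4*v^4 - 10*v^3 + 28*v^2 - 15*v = (v - 1)*(v^4 - 3*v^3 - 13*v^2 + 15*v) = (v - 1)*(v + 3)*(v^3 - 6*v^2 + 5*v) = v*(v - 1)*(v + 3)*(v^2 - 6*v + 5) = v*(v - 5)*(v - 1)*(v + 3)*(v - 1)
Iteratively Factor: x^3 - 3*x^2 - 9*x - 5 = (x - 5)*(x^2 + 2*x + 1) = (x - 5)*(x + 1)*(x + 1)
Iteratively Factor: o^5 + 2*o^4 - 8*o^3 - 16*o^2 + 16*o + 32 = (o - 2)*(o^4 + 4*o^3 - 16*o - 16) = (o - 2)*(o + 2)*(o^3 + 2*o^2 - 4*o - 8) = (o - 2)^2*(o + 2)*(o^2 + 4*o + 4) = (o - 2)^2*(o + 2)^2*(o + 2)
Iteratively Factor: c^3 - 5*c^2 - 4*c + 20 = (c - 5)*(c^2 - 4) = (c - 5)*(c + 2)*(c - 2)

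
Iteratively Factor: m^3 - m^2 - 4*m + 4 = (m - 2)*(m^2 + m - 2) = (m - 2)*(m - 1)*(m + 2)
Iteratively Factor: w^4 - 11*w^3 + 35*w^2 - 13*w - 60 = (w - 4)*(w^3 - 7*w^2 + 7*w + 15) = (w - 4)*(w - 3)*(w^2 - 4*w - 5) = (w - 5)*(w - 4)*(w - 3)*(w + 1)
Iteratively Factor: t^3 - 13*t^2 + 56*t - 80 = (t - 4)*(t^2 - 9*t + 20) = (t - 5)*(t - 4)*(t - 4)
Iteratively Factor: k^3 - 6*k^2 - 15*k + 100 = (k - 5)*(k^2 - k - 20) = (k - 5)^2*(k + 4)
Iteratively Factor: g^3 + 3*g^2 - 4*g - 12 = (g + 3)*(g^2 - 4) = (g + 2)*(g + 3)*(g - 2)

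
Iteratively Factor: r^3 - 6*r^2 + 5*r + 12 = (r - 3)*(r^2 - 3*r - 4) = (r - 3)*(r + 1)*(r - 4)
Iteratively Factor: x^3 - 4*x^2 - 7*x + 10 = (x - 5)*(x^2 + x - 2) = (x - 5)*(x - 1)*(x + 2)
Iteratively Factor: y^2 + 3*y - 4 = (y + 4)*(y - 1)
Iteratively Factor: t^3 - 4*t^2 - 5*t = (t + 1)*(t^2 - 5*t) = (t - 5)*(t + 1)*(t)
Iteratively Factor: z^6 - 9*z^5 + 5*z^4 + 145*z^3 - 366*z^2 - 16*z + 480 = (z - 3)*(z^5 - 6*z^4 - 13*z^3 + 106*z^2 - 48*z - 160) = (z - 3)*(z + 4)*(z^4 - 10*z^3 + 27*z^2 - 2*z - 40) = (z - 3)*(z - 2)*(z + 4)*(z^3 - 8*z^2 + 11*z + 20) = (z - 3)*(z - 2)*(z + 1)*(z + 4)*(z^2 - 9*z + 20) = (z - 4)*(z - 3)*(z - 2)*(z + 1)*(z + 4)*(z - 5)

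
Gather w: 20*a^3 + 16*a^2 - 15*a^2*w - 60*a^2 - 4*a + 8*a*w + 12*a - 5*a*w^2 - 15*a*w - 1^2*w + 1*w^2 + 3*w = 20*a^3 - 44*a^2 + 8*a + w^2*(1 - 5*a) + w*(-15*a^2 - 7*a + 2)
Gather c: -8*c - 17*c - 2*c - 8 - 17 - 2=-27*c - 27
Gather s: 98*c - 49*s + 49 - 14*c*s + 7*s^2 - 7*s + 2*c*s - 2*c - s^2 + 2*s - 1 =96*c + 6*s^2 + s*(-12*c - 54) + 48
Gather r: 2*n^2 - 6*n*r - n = 2*n^2 - 6*n*r - n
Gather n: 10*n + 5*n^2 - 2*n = 5*n^2 + 8*n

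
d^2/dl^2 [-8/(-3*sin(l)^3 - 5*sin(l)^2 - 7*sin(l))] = 8*(-81*sin(l)^3 - 165*sin(l)^2 - 34*sin(l) + 135 + 227/sin(l) + 210/sin(l)^2 + 98/sin(l)^3)/(3*sin(l)^2 + 5*sin(l) + 7)^3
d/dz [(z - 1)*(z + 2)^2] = 3*z*(z + 2)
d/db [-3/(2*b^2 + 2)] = 3*b/(b^2 + 1)^2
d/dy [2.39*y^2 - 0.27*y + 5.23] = 4.78*y - 0.27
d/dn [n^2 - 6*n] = 2*n - 6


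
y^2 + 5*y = y*(y + 5)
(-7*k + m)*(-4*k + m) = 28*k^2 - 11*k*m + m^2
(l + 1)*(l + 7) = l^2 + 8*l + 7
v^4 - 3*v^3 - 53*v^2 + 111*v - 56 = (v - 8)*(v - 1)^2*(v + 7)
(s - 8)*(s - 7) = s^2 - 15*s + 56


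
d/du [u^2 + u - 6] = 2*u + 1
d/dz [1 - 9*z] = -9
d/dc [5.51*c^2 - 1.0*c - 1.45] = 11.02*c - 1.0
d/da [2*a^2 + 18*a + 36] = 4*a + 18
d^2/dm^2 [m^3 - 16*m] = 6*m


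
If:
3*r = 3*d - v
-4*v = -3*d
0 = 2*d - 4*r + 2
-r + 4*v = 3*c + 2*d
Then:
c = 1/6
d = 2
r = 3/2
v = 3/2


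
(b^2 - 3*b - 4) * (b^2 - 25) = b^4 - 3*b^3 - 29*b^2 + 75*b + 100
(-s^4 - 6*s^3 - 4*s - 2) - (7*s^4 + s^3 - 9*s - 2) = -8*s^4 - 7*s^3 + 5*s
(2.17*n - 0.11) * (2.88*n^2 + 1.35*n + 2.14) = 6.2496*n^3 + 2.6127*n^2 + 4.4953*n - 0.2354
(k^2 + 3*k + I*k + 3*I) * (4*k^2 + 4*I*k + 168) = 4*k^4 + 12*k^3 + 8*I*k^3 + 164*k^2 + 24*I*k^2 + 492*k + 168*I*k + 504*I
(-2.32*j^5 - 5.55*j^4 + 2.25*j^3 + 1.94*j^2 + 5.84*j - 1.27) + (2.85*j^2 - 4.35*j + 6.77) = -2.32*j^5 - 5.55*j^4 + 2.25*j^3 + 4.79*j^2 + 1.49*j + 5.5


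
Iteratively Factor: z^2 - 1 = (z - 1)*(z + 1)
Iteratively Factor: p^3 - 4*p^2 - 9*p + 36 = (p + 3)*(p^2 - 7*p + 12) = (p - 4)*(p + 3)*(p - 3)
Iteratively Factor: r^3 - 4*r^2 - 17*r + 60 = (r + 4)*(r^2 - 8*r + 15) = (r - 3)*(r + 4)*(r - 5)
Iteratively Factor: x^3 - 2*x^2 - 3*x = (x + 1)*(x^2 - 3*x) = (x - 3)*(x + 1)*(x)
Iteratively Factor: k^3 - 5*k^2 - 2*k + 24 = (k - 4)*(k^2 - k - 6) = (k - 4)*(k + 2)*(k - 3)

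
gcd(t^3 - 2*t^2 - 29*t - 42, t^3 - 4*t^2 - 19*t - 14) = t^2 - 5*t - 14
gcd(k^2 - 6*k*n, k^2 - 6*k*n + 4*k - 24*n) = k - 6*n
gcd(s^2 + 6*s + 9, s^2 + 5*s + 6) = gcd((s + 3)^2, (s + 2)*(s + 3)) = s + 3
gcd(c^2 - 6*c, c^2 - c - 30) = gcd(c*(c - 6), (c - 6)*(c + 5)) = c - 6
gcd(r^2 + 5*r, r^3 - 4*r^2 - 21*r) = r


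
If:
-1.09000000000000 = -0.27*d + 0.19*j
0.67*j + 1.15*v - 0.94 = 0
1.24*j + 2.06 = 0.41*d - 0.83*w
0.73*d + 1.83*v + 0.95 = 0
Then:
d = 10.91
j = 9.76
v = -4.87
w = -11.68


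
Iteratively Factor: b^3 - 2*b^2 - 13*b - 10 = (b + 1)*(b^2 - 3*b - 10) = (b - 5)*(b + 1)*(b + 2)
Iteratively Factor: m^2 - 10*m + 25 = (m - 5)*(m - 5)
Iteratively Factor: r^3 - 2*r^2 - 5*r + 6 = (r - 1)*(r^2 - r - 6) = (r - 3)*(r - 1)*(r + 2)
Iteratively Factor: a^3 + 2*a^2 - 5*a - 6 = (a + 1)*(a^2 + a - 6) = (a + 1)*(a + 3)*(a - 2)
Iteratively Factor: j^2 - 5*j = (j - 5)*(j)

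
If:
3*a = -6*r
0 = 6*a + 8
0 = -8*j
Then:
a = -4/3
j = 0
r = 2/3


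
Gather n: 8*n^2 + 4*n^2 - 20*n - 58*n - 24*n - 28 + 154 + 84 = 12*n^2 - 102*n + 210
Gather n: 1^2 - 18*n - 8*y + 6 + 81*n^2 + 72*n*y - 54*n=81*n^2 + n*(72*y - 72) - 8*y + 7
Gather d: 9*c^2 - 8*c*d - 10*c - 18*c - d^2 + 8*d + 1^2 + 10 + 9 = 9*c^2 - 28*c - d^2 + d*(8 - 8*c) + 20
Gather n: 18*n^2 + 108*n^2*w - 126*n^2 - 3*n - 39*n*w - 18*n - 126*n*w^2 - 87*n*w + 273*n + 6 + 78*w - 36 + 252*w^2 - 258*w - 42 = n^2*(108*w - 108) + n*(-126*w^2 - 126*w + 252) + 252*w^2 - 180*w - 72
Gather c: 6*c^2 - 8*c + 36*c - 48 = 6*c^2 + 28*c - 48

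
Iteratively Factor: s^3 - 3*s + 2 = (s - 1)*(s^2 + s - 2) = (s - 1)^2*(s + 2)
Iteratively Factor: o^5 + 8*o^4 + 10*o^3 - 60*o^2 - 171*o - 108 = (o + 1)*(o^4 + 7*o^3 + 3*o^2 - 63*o - 108) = (o + 1)*(o + 4)*(o^3 + 3*o^2 - 9*o - 27) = (o + 1)*(o + 3)*(o + 4)*(o^2 - 9) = (o + 1)*(o + 3)^2*(o + 4)*(o - 3)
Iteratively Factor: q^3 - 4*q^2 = (q)*(q^2 - 4*q) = q*(q - 4)*(q)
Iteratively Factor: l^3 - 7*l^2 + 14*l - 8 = (l - 2)*(l^2 - 5*l + 4) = (l - 2)*(l - 1)*(l - 4)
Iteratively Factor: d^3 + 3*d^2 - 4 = (d + 2)*(d^2 + d - 2) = (d + 2)^2*(d - 1)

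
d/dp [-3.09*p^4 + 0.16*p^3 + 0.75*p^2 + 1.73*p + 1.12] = -12.36*p^3 + 0.48*p^2 + 1.5*p + 1.73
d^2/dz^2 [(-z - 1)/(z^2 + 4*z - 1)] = 2*(-4*(z + 1)*(z + 2)^2 + (3*z + 5)*(z^2 + 4*z - 1))/(z^2 + 4*z - 1)^3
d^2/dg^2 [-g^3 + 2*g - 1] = -6*g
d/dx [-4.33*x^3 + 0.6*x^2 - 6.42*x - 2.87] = -12.99*x^2 + 1.2*x - 6.42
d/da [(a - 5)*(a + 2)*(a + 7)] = 3*a^2 + 8*a - 31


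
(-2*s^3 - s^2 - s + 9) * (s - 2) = -2*s^4 + 3*s^3 + s^2 + 11*s - 18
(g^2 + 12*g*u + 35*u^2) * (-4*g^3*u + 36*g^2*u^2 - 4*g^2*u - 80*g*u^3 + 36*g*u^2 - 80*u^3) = -4*g^5*u - 12*g^4*u^2 - 4*g^4*u + 212*g^3*u^3 - 12*g^3*u^2 + 300*g^2*u^4 + 212*g^2*u^3 - 2800*g*u^5 + 300*g*u^4 - 2800*u^5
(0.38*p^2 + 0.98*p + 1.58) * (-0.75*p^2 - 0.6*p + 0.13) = -0.285*p^4 - 0.963*p^3 - 1.7236*p^2 - 0.8206*p + 0.2054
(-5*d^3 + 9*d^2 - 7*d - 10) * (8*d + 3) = -40*d^4 + 57*d^3 - 29*d^2 - 101*d - 30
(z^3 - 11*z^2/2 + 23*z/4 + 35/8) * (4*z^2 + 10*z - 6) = 4*z^5 - 12*z^4 - 38*z^3 + 108*z^2 + 37*z/4 - 105/4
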